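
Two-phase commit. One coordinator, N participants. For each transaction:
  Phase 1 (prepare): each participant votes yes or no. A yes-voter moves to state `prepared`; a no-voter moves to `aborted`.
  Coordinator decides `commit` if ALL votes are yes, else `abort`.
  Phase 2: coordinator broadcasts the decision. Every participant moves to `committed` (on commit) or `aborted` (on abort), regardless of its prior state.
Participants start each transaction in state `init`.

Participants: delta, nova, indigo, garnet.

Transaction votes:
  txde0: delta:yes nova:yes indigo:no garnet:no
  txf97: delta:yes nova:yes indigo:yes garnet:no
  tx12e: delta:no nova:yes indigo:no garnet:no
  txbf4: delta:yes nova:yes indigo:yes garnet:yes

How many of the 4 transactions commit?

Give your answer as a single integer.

Answer: 1

Derivation:
txde0: no from indigo, garnet -> abort (commits=0)
txf97: no from garnet -> abort (commits=0)
tx12e: no from delta, indigo, garnet -> abort (commits=0)
txbf4: all yes -> commit (commits=1)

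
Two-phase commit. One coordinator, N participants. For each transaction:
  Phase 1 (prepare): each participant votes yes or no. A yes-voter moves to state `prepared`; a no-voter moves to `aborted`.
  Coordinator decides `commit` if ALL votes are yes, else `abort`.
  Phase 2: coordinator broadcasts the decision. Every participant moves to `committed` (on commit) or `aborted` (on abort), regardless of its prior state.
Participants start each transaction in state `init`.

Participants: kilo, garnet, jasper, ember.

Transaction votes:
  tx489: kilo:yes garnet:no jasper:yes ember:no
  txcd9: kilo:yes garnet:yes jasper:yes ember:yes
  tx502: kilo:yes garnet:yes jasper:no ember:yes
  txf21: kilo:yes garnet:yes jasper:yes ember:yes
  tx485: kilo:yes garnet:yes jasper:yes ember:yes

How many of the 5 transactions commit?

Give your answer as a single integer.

Answer: 3

Derivation:
tx489: no from garnet, ember -> abort (commits=0)
txcd9: all yes -> commit (commits=1)
tx502: no from jasper -> abort (commits=1)
txf21: all yes -> commit (commits=2)
tx485: all yes -> commit (commits=3)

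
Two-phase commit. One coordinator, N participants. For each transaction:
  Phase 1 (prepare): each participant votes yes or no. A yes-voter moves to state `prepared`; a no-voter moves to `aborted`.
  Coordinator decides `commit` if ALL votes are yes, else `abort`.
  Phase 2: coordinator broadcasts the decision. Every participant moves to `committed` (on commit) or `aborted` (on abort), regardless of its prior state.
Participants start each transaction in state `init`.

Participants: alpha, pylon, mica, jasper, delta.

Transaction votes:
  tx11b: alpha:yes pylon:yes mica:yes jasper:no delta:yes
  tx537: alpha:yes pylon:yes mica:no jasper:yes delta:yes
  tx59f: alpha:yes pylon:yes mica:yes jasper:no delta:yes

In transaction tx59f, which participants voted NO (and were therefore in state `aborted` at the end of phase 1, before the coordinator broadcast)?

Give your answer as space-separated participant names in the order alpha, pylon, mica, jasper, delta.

Answer: jasper

Derivation:
Txn tx59f phase 1: alpha yes -> prepared; pylon yes -> prepared; mica yes -> prepared; jasper no -> aborted; delta yes -> prepared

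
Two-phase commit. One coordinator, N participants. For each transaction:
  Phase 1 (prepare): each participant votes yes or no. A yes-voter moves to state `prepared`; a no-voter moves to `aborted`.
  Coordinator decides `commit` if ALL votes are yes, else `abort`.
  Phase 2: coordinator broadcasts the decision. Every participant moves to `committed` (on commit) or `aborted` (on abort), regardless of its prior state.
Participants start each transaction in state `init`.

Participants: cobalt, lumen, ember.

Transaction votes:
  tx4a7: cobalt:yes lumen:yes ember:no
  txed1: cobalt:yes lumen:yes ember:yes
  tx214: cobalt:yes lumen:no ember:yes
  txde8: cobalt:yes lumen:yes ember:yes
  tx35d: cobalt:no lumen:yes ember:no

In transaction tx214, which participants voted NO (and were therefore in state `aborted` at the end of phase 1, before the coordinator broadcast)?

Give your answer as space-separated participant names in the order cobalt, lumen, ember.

Txn tx214 phase 1: cobalt yes -> prepared; lumen no -> aborted; ember yes -> prepared

Answer: lumen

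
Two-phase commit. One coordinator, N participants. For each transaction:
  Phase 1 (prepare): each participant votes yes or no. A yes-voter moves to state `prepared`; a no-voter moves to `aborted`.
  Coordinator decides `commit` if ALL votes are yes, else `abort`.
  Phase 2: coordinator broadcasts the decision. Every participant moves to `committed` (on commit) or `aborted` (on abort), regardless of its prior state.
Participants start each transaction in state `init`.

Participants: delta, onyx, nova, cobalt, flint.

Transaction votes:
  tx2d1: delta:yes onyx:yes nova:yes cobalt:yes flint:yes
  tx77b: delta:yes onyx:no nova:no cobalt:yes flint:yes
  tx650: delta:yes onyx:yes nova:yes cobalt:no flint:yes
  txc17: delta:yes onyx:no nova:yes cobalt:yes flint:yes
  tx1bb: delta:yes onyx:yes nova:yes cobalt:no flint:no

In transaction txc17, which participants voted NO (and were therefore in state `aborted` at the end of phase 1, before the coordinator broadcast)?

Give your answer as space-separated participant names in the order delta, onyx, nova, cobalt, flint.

Answer: onyx

Derivation:
Txn txc17 phase 1: delta yes -> prepared; onyx no -> aborted; nova yes -> prepared; cobalt yes -> prepared; flint yes -> prepared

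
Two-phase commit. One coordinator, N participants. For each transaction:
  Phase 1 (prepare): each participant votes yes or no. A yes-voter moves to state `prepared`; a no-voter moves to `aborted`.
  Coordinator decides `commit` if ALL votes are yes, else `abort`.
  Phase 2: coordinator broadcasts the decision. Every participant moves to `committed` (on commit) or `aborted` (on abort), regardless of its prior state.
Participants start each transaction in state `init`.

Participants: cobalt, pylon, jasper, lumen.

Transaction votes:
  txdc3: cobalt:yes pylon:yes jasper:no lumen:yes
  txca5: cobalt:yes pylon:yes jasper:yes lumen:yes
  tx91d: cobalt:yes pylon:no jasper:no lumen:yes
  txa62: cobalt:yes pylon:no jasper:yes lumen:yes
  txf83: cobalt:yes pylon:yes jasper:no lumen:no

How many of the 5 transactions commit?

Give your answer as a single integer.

Answer: 1

Derivation:
txdc3: no from jasper -> abort (commits=0)
txca5: all yes -> commit (commits=1)
tx91d: no from pylon, jasper -> abort (commits=1)
txa62: no from pylon -> abort (commits=1)
txf83: no from jasper, lumen -> abort (commits=1)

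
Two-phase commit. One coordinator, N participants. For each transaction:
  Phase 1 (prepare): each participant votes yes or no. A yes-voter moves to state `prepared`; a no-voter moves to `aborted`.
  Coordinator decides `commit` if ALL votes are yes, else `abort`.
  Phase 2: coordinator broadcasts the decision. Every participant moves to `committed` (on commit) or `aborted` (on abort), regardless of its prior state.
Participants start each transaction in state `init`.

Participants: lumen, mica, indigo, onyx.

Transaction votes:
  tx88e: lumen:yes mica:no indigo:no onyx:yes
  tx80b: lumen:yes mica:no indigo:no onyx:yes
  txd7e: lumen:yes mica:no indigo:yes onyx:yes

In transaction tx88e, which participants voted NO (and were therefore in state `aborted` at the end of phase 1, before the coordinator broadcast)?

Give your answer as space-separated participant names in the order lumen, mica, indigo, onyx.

Answer: mica indigo

Derivation:
Txn tx88e phase 1: lumen yes -> prepared; mica no -> aborted; indigo no -> aborted; onyx yes -> prepared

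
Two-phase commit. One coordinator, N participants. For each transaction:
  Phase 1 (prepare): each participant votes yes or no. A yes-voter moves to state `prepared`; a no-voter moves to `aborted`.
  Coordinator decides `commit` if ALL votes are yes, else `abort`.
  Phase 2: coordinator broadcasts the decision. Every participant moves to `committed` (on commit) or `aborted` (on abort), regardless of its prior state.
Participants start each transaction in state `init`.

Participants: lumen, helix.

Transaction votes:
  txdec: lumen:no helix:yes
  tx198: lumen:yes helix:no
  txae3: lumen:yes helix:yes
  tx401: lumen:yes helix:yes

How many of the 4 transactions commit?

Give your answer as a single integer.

Answer: 2

Derivation:
txdec: no from lumen -> abort (commits=0)
tx198: no from helix -> abort (commits=0)
txae3: all yes -> commit (commits=1)
tx401: all yes -> commit (commits=2)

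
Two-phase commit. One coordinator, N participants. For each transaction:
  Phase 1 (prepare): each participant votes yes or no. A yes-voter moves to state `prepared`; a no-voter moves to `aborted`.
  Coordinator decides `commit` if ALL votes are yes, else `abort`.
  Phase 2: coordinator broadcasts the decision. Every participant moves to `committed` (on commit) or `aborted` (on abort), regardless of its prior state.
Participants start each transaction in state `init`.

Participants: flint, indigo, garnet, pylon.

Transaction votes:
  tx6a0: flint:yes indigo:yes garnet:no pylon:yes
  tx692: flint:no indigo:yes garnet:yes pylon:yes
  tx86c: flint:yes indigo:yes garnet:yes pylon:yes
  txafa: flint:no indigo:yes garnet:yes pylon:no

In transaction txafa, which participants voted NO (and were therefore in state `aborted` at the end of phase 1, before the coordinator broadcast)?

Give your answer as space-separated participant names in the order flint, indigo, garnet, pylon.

Answer: flint pylon

Derivation:
Txn txafa phase 1: flint no -> aborted; indigo yes -> prepared; garnet yes -> prepared; pylon no -> aborted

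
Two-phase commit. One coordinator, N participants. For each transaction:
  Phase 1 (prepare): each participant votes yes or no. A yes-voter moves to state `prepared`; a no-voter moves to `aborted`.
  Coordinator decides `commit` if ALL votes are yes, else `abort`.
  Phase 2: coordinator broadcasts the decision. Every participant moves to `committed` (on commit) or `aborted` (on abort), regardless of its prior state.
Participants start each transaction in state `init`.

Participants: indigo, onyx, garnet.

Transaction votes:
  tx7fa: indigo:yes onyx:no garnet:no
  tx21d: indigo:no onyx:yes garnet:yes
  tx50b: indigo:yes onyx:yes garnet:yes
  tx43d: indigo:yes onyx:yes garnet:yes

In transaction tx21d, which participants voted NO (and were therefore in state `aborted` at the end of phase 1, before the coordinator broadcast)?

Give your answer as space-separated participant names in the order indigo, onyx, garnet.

Answer: indigo

Derivation:
Txn tx21d phase 1: indigo no -> aborted; onyx yes -> prepared; garnet yes -> prepared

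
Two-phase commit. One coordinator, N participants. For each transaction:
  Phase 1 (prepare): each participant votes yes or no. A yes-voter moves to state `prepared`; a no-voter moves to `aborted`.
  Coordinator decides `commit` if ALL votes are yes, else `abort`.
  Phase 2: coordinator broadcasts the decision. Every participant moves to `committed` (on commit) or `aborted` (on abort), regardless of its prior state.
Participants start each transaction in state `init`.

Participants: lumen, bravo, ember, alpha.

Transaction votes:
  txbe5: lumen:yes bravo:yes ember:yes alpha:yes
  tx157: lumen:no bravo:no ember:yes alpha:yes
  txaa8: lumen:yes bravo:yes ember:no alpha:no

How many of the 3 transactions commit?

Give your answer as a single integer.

Answer: 1

Derivation:
txbe5: all yes -> commit (commits=1)
tx157: no from lumen, bravo -> abort (commits=1)
txaa8: no from ember, alpha -> abort (commits=1)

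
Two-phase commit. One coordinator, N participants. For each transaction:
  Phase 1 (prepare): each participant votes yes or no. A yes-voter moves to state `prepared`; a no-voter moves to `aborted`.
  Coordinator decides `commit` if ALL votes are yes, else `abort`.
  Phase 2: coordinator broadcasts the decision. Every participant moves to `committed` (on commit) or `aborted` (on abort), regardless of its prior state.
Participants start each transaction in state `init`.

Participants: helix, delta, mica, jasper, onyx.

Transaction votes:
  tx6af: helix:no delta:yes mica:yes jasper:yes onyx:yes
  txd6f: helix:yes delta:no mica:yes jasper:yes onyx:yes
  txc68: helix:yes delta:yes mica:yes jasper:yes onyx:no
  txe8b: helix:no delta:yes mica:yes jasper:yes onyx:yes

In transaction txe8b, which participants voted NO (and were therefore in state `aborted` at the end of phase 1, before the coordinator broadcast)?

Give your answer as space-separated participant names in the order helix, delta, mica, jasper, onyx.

Answer: helix

Derivation:
Txn txe8b phase 1: helix no -> aborted; delta yes -> prepared; mica yes -> prepared; jasper yes -> prepared; onyx yes -> prepared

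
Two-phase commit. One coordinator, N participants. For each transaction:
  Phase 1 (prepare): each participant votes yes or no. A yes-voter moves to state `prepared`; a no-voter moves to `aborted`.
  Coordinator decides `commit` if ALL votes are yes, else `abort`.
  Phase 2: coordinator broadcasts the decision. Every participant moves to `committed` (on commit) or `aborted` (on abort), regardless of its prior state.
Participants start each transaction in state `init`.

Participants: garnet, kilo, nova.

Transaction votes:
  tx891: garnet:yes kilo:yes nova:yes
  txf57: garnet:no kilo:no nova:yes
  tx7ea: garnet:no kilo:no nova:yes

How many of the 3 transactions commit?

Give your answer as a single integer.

tx891: all yes -> commit (commits=1)
txf57: no from garnet, kilo -> abort (commits=1)
tx7ea: no from garnet, kilo -> abort (commits=1)

Answer: 1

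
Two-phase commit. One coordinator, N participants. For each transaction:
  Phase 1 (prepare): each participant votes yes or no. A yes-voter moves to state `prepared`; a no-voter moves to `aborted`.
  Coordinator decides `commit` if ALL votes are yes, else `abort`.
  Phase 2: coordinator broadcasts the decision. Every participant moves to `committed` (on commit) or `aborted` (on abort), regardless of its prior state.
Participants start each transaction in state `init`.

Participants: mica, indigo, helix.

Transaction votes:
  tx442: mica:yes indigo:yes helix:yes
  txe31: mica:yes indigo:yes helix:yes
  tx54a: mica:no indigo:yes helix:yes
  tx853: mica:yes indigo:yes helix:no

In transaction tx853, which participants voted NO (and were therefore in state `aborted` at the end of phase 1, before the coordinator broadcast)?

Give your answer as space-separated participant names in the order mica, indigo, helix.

Txn tx853 phase 1: mica yes -> prepared; indigo yes -> prepared; helix no -> aborted

Answer: helix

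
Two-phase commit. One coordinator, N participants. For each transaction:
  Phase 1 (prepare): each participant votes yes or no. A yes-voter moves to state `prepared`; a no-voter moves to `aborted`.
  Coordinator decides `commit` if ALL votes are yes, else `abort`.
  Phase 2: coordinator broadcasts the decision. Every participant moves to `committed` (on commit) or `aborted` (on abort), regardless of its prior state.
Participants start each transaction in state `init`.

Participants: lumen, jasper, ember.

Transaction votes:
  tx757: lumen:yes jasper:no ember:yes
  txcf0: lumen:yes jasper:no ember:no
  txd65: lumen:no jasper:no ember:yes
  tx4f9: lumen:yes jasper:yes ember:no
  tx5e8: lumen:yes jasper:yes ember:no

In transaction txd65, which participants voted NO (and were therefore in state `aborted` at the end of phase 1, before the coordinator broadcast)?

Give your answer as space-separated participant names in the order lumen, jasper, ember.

Txn txd65 phase 1: lumen no -> aborted; jasper no -> aborted; ember yes -> prepared

Answer: lumen jasper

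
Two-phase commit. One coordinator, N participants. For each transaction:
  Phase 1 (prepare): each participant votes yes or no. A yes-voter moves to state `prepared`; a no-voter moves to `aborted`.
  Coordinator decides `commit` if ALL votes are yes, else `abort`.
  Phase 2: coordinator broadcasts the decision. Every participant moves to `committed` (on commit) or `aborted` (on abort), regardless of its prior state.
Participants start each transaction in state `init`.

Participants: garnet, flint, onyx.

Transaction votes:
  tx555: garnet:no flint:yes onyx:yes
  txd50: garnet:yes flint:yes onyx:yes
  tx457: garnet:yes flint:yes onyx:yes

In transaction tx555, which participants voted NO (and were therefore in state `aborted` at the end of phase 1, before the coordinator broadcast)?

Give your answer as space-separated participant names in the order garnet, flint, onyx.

Txn tx555 phase 1: garnet no -> aborted; flint yes -> prepared; onyx yes -> prepared

Answer: garnet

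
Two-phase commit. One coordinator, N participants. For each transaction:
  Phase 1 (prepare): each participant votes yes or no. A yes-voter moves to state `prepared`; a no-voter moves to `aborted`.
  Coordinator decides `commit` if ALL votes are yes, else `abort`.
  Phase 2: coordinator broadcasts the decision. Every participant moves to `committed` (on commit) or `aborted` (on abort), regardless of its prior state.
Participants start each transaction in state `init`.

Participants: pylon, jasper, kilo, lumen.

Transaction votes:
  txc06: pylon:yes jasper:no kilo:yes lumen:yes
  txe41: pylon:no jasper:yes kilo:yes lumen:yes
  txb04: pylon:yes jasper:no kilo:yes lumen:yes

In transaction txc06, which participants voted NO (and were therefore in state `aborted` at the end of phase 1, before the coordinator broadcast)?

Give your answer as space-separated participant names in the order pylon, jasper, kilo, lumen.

Answer: jasper

Derivation:
Txn txc06 phase 1: pylon yes -> prepared; jasper no -> aborted; kilo yes -> prepared; lumen yes -> prepared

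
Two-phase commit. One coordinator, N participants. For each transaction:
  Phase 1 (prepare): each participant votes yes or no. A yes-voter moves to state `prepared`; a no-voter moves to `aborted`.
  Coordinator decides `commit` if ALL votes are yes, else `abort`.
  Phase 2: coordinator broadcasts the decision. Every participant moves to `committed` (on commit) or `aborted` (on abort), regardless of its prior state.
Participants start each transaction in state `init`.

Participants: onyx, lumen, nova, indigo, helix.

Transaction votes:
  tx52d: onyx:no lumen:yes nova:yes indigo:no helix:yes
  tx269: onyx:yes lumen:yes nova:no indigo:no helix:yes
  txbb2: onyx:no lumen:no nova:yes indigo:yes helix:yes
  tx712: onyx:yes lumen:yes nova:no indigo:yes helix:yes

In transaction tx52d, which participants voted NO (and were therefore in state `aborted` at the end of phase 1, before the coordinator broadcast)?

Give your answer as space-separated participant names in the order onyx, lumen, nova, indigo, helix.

Txn tx52d phase 1: onyx no -> aborted; lumen yes -> prepared; nova yes -> prepared; indigo no -> aborted; helix yes -> prepared

Answer: onyx indigo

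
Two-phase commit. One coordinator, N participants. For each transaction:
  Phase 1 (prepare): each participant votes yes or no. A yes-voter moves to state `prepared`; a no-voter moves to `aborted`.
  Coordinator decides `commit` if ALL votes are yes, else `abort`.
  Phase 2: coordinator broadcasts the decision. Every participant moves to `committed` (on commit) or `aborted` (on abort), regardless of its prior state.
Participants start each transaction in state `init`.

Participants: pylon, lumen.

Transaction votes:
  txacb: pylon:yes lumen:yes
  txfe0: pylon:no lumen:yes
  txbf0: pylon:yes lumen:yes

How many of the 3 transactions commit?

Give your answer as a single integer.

txacb: all yes -> commit (commits=1)
txfe0: no from pylon -> abort (commits=1)
txbf0: all yes -> commit (commits=2)

Answer: 2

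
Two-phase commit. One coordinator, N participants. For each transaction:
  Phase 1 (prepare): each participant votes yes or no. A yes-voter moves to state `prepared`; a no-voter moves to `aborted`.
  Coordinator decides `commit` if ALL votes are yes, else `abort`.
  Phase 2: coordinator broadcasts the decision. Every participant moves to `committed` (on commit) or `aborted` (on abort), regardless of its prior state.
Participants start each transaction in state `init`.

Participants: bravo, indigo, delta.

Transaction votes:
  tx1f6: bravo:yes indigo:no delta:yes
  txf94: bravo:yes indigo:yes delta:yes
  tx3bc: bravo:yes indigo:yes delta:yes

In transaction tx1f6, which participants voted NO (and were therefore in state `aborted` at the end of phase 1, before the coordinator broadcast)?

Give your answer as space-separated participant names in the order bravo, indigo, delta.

Answer: indigo

Derivation:
Txn tx1f6 phase 1: bravo yes -> prepared; indigo no -> aborted; delta yes -> prepared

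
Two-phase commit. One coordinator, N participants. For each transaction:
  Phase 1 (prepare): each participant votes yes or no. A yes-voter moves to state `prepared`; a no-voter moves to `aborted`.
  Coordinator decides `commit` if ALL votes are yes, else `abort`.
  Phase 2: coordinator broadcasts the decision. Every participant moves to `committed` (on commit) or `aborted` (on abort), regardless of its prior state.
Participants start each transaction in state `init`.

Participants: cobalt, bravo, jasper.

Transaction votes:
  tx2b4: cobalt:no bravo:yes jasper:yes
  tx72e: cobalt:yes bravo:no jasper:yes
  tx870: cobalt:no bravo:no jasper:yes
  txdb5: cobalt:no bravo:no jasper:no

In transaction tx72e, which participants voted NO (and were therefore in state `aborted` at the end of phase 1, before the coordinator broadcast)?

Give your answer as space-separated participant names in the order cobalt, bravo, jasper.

Txn tx72e phase 1: cobalt yes -> prepared; bravo no -> aborted; jasper yes -> prepared

Answer: bravo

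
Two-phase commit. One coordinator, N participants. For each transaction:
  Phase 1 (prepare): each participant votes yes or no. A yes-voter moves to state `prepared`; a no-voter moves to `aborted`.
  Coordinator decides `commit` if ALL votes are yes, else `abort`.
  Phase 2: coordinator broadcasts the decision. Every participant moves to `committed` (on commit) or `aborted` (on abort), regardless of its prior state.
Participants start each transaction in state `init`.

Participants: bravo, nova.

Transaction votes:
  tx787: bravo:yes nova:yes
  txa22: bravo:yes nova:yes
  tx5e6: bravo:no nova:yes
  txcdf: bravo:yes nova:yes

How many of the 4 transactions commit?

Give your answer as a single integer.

Answer: 3

Derivation:
tx787: all yes -> commit (commits=1)
txa22: all yes -> commit (commits=2)
tx5e6: no from bravo -> abort (commits=2)
txcdf: all yes -> commit (commits=3)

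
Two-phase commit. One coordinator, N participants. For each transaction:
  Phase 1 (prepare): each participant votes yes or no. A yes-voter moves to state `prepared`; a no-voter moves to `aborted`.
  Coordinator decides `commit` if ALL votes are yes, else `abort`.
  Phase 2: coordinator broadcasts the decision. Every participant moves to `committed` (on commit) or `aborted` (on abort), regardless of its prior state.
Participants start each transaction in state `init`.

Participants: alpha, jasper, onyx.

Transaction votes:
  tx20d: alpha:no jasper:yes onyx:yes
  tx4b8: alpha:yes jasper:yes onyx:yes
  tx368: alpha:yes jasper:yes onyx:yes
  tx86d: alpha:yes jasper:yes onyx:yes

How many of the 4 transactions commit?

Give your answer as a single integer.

tx20d: no from alpha -> abort (commits=0)
tx4b8: all yes -> commit (commits=1)
tx368: all yes -> commit (commits=2)
tx86d: all yes -> commit (commits=3)

Answer: 3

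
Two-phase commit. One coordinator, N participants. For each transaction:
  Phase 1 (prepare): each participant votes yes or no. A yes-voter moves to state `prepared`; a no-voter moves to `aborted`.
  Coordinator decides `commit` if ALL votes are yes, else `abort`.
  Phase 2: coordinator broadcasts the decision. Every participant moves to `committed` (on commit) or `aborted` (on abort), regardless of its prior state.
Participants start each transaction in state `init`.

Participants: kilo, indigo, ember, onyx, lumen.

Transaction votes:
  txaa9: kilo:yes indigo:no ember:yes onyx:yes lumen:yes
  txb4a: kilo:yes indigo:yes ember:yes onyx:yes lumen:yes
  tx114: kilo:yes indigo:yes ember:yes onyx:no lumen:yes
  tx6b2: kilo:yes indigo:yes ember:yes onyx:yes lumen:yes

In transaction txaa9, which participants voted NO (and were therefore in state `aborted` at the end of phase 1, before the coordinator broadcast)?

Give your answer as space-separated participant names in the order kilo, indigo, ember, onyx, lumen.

Answer: indigo

Derivation:
Txn txaa9 phase 1: kilo yes -> prepared; indigo no -> aborted; ember yes -> prepared; onyx yes -> prepared; lumen yes -> prepared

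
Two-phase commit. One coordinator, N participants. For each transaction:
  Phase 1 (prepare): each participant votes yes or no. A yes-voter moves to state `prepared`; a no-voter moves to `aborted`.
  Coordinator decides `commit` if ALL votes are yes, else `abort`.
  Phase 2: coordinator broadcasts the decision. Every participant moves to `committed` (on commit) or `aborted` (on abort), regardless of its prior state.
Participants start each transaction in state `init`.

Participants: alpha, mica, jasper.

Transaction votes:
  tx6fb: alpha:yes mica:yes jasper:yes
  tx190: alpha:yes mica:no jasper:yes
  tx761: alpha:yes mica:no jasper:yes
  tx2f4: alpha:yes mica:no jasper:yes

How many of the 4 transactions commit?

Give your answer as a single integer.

Answer: 1

Derivation:
tx6fb: all yes -> commit (commits=1)
tx190: no from mica -> abort (commits=1)
tx761: no from mica -> abort (commits=1)
tx2f4: no from mica -> abort (commits=1)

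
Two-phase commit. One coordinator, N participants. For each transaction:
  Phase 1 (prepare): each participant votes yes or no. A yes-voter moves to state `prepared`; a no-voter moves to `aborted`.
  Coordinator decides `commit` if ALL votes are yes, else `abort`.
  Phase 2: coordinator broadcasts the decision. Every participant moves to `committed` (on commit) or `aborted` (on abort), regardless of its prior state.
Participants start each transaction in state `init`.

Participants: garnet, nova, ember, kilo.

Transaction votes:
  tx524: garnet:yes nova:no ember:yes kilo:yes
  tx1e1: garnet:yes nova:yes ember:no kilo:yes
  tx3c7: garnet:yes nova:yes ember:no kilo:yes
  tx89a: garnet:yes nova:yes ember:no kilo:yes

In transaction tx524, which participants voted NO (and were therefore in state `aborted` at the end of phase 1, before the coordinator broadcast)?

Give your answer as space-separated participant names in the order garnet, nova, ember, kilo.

Answer: nova

Derivation:
Txn tx524 phase 1: garnet yes -> prepared; nova no -> aborted; ember yes -> prepared; kilo yes -> prepared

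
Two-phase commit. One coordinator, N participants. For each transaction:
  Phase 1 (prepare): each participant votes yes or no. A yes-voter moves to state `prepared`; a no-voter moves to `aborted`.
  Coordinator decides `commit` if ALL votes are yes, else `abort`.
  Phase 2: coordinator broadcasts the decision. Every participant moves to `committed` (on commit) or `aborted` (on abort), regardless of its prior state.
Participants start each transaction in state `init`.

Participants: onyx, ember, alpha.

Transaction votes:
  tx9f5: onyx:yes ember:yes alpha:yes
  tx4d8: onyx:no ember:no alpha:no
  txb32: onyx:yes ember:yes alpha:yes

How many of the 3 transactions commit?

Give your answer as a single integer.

Answer: 2

Derivation:
tx9f5: all yes -> commit (commits=1)
tx4d8: no from onyx, ember, alpha -> abort (commits=1)
txb32: all yes -> commit (commits=2)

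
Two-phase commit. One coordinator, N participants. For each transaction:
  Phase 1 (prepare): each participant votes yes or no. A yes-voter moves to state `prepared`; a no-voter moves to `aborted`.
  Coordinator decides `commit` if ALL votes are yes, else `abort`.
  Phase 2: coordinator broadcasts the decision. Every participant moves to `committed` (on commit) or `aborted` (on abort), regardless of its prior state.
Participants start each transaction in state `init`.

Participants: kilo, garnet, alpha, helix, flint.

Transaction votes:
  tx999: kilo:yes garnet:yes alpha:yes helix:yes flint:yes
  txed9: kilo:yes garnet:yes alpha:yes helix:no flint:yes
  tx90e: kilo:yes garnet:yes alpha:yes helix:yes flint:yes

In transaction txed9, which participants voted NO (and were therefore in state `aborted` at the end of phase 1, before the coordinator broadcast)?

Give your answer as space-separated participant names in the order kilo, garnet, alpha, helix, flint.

Answer: helix

Derivation:
Txn txed9 phase 1: kilo yes -> prepared; garnet yes -> prepared; alpha yes -> prepared; helix no -> aborted; flint yes -> prepared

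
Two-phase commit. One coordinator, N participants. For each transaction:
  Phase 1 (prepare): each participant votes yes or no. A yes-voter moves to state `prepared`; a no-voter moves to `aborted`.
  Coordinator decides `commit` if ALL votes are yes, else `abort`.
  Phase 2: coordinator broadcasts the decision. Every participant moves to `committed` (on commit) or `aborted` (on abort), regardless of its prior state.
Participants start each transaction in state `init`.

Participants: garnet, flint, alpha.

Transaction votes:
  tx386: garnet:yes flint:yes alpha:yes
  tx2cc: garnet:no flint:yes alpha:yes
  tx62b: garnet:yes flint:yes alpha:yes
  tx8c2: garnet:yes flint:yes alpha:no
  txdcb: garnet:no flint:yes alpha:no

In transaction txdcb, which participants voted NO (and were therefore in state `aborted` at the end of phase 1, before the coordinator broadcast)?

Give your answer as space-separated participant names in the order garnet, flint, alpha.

Answer: garnet alpha

Derivation:
Txn txdcb phase 1: garnet no -> aborted; flint yes -> prepared; alpha no -> aborted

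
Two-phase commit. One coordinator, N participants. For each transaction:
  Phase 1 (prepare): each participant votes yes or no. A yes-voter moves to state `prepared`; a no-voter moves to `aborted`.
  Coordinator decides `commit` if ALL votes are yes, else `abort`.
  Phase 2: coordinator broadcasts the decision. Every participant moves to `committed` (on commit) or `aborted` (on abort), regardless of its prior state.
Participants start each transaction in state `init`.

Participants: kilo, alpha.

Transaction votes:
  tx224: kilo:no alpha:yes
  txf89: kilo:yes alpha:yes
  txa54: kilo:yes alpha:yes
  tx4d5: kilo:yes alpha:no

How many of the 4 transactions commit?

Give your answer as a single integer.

Answer: 2

Derivation:
tx224: no from kilo -> abort (commits=0)
txf89: all yes -> commit (commits=1)
txa54: all yes -> commit (commits=2)
tx4d5: no from alpha -> abort (commits=2)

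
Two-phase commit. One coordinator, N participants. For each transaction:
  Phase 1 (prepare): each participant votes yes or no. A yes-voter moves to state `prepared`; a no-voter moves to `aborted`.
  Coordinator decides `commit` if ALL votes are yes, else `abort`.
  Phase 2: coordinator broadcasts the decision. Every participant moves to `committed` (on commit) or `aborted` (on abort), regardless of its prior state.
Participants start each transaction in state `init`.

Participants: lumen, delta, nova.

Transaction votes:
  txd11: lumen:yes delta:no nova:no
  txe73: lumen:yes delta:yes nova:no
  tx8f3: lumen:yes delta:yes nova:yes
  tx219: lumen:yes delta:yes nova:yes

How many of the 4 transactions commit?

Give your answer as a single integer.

Answer: 2

Derivation:
txd11: no from delta, nova -> abort (commits=0)
txe73: no from nova -> abort (commits=0)
tx8f3: all yes -> commit (commits=1)
tx219: all yes -> commit (commits=2)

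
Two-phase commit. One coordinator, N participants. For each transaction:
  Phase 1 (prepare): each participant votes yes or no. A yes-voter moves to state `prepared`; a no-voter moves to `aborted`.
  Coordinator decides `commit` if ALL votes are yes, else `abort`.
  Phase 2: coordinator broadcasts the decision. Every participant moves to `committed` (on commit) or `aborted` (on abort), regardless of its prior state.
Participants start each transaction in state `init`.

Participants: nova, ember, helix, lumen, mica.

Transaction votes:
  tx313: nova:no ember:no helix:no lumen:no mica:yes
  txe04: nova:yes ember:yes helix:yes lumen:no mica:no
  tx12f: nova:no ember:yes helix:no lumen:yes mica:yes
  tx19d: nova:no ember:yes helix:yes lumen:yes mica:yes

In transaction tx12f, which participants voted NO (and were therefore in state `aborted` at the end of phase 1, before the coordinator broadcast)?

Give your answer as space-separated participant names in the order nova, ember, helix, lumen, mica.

Txn tx12f phase 1: nova no -> aborted; ember yes -> prepared; helix no -> aborted; lumen yes -> prepared; mica yes -> prepared

Answer: nova helix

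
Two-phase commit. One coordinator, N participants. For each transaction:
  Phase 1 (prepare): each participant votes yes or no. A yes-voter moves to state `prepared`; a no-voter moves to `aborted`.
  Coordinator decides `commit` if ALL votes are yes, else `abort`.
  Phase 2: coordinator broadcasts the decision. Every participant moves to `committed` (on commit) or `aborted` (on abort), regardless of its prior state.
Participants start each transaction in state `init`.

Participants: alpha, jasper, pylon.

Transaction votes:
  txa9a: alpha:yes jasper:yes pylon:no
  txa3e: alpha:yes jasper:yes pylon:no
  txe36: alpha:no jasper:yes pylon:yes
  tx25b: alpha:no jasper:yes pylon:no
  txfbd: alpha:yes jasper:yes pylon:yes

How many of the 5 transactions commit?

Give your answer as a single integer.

Answer: 1

Derivation:
txa9a: no from pylon -> abort (commits=0)
txa3e: no from pylon -> abort (commits=0)
txe36: no from alpha -> abort (commits=0)
tx25b: no from alpha, pylon -> abort (commits=0)
txfbd: all yes -> commit (commits=1)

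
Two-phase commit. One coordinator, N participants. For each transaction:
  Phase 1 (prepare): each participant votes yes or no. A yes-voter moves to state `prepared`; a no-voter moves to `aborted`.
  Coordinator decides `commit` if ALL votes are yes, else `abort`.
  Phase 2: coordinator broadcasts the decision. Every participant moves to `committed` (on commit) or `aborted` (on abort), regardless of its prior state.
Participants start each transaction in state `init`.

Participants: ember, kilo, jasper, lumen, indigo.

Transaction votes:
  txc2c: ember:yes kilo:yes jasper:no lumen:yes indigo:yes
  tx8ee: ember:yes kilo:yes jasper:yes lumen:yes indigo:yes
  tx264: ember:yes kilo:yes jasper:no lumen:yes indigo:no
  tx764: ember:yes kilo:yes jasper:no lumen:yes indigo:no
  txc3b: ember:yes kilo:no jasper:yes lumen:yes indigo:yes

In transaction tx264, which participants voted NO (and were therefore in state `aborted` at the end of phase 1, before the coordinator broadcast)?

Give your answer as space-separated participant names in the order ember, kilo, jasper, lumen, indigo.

Txn tx264 phase 1: ember yes -> prepared; kilo yes -> prepared; jasper no -> aborted; lumen yes -> prepared; indigo no -> aborted

Answer: jasper indigo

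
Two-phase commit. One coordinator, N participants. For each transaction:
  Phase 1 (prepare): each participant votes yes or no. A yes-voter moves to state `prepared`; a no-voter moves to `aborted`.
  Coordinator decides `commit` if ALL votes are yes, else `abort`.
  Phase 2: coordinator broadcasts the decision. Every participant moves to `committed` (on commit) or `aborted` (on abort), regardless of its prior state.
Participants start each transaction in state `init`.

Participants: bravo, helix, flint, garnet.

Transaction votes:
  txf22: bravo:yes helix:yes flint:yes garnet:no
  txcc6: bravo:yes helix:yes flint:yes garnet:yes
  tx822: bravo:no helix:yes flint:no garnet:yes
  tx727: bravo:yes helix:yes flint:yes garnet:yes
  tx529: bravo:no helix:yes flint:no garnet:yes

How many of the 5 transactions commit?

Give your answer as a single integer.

txf22: no from garnet -> abort (commits=0)
txcc6: all yes -> commit (commits=1)
tx822: no from bravo, flint -> abort (commits=1)
tx727: all yes -> commit (commits=2)
tx529: no from bravo, flint -> abort (commits=2)

Answer: 2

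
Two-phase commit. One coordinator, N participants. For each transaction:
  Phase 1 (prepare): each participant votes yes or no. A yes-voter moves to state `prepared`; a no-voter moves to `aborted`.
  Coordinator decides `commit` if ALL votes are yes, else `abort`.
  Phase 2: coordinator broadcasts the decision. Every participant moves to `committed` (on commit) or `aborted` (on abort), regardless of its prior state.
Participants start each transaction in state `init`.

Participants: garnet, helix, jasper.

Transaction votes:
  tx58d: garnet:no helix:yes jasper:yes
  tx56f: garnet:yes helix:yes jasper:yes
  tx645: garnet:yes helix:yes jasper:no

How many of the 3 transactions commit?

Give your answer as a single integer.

tx58d: no from garnet -> abort (commits=0)
tx56f: all yes -> commit (commits=1)
tx645: no from jasper -> abort (commits=1)

Answer: 1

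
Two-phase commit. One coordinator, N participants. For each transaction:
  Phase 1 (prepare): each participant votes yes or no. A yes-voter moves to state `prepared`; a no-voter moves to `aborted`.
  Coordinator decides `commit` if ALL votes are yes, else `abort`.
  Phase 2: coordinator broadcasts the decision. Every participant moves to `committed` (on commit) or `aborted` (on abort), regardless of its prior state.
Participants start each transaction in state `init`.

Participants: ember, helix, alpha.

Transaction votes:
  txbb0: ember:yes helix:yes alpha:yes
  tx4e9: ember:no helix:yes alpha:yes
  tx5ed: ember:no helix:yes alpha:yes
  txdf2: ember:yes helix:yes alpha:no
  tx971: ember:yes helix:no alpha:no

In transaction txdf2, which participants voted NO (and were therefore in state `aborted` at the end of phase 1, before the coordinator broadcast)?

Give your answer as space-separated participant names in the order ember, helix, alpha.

Answer: alpha

Derivation:
Txn txdf2 phase 1: ember yes -> prepared; helix yes -> prepared; alpha no -> aborted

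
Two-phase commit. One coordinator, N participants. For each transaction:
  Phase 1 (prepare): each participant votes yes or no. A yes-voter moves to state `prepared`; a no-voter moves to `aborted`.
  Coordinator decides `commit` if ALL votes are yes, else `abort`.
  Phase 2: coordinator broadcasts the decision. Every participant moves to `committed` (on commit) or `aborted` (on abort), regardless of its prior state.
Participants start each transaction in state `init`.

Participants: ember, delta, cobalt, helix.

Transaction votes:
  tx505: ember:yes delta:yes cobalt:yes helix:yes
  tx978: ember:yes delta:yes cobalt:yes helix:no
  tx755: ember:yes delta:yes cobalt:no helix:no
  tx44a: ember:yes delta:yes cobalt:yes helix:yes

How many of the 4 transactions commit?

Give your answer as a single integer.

tx505: all yes -> commit (commits=1)
tx978: no from helix -> abort (commits=1)
tx755: no from cobalt, helix -> abort (commits=1)
tx44a: all yes -> commit (commits=2)

Answer: 2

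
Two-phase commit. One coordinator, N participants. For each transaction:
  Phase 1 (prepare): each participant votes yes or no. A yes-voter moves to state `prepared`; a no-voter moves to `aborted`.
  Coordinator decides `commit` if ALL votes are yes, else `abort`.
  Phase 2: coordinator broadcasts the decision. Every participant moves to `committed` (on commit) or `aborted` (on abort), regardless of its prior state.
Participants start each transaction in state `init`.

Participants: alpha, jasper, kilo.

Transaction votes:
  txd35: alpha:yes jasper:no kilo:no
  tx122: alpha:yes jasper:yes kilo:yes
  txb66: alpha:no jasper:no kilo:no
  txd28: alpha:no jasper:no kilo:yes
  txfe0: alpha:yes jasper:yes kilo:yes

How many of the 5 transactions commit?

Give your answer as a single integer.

Answer: 2

Derivation:
txd35: no from jasper, kilo -> abort (commits=0)
tx122: all yes -> commit (commits=1)
txb66: no from alpha, jasper, kilo -> abort (commits=1)
txd28: no from alpha, jasper -> abort (commits=1)
txfe0: all yes -> commit (commits=2)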